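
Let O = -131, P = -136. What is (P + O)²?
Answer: 71289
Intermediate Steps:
(P + O)² = (-136 - 131)² = (-267)² = 71289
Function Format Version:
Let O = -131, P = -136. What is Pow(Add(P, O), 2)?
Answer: 71289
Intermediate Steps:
Pow(Add(P, O), 2) = Pow(Add(-136, -131), 2) = Pow(-267, 2) = 71289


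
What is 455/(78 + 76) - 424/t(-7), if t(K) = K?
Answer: 9783/154 ≈ 63.526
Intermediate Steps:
455/(78 + 76) - 424/t(-7) = 455/(78 + 76) - 424/(-7) = 455/154 - 424*(-⅐) = 455*(1/154) + 424/7 = 65/22 + 424/7 = 9783/154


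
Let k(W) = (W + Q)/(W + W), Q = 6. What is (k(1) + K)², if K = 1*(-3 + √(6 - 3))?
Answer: 13/4 + √3 ≈ 4.9820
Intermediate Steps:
k(W) = (6 + W)/(2*W) (k(W) = (W + 6)/(W + W) = (6 + W)/((2*W)) = (6 + W)*(1/(2*W)) = (6 + W)/(2*W))
K = -3 + √3 (K = 1*(-3 + √3) = -3 + √3 ≈ -1.2680)
(k(1) + K)² = ((½)*(6 + 1)/1 + (-3 + √3))² = ((½)*1*7 + (-3 + √3))² = (7/2 + (-3 + √3))² = (½ + √3)²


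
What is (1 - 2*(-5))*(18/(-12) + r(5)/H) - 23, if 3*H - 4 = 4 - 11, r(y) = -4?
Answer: 9/2 ≈ 4.5000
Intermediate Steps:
H = -1 (H = 4/3 + (4 - 11)/3 = 4/3 + (1/3)*(-7) = 4/3 - 7/3 = -1)
(1 - 2*(-5))*(18/(-12) + r(5)/H) - 23 = (1 - 2*(-5))*(18/(-12) - 4/(-1)) - 23 = (1 + 10)*(18*(-1/12) - 4*(-1)) - 23 = 11*(-3/2 + 4) - 23 = 11*(5/2) - 23 = 55/2 - 23 = 9/2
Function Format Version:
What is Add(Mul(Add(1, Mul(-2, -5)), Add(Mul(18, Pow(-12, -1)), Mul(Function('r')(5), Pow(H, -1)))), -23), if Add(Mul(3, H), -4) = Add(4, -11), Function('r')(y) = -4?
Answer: Rational(9, 2) ≈ 4.5000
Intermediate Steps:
H = -1 (H = Add(Rational(4, 3), Mul(Rational(1, 3), Add(4, -11))) = Add(Rational(4, 3), Mul(Rational(1, 3), -7)) = Add(Rational(4, 3), Rational(-7, 3)) = -1)
Add(Mul(Add(1, Mul(-2, -5)), Add(Mul(18, Pow(-12, -1)), Mul(Function('r')(5), Pow(H, -1)))), -23) = Add(Mul(Add(1, Mul(-2, -5)), Add(Mul(18, Pow(-12, -1)), Mul(-4, Pow(-1, -1)))), -23) = Add(Mul(Add(1, 10), Add(Mul(18, Rational(-1, 12)), Mul(-4, -1))), -23) = Add(Mul(11, Add(Rational(-3, 2), 4)), -23) = Add(Mul(11, Rational(5, 2)), -23) = Add(Rational(55, 2), -23) = Rational(9, 2)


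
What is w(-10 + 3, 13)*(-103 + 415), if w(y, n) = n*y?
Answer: -28392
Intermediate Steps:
w(-10 + 3, 13)*(-103 + 415) = (13*(-10 + 3))*(-103 + 415) = (13*(-7))*312 = -91*312 = -28392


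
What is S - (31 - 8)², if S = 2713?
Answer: 2184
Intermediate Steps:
S - (31 - 8)² = 2713 - (31 - 8)² = 2713 - 1*23² = 2713 - 1*529 = 2713 - 529 = 2184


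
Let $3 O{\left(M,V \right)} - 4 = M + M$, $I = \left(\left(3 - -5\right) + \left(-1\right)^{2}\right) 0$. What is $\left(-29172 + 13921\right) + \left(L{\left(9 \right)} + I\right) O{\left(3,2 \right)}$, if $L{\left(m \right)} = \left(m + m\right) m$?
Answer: $-14711$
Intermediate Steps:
$L{\left(m \right)} = 2 m^{2}$ ($L{\left(m \right)} = 2 m m = 2 m^{2}$)
$I = 0$ ($I = \left(\left(3 + 5\right) + 1\right) 0 = \left(8 + 1\right) 0 = 9 \cdot 0 = 0$)
$O{\left(M,V \right)} = \frac{4}{3} + \frac{2 M}{3}$ ($O{\left(M,V \right)} = \frac{4}{3} + \frac{M + M}{3} = \frac{4}{3} + \frac{2 M}{3}$)
$\left(-29172 + 13921\right) + \left(L{\left(9 \right)} + I\right) O{\left(3,2 \right)} = \left(-29172 + 13921\right) + \left(2 \cdot 9^{2} + 0\right) \left(\frac{4}{3} + \frac{2}{3} \cdot 3\right) = -15251 + \left(2 \cdot 81 + 0\right) \left(\frac{4}{3} + 2\right) = -15251 + \left(162 + 0\right) \frac{10}{3} = -15251 + 162 \cdot \frac{10}{3} = -15251 + 540 = -14711$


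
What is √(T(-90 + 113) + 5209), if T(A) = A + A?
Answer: √5255 ≈ 72.491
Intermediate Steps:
T(A) = 2*A
√(T(-90 + 113) + 5209) = √(2*(-90 + 113) + 5209) = √(2*23 + 5209) = √(46 + 5209) = √5255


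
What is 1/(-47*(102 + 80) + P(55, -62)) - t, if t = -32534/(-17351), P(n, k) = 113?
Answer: -274636845/146459791 ≈ -1.8752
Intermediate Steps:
t = 32534/17351 (t = -32534*(-1/17351) = 32534/17351 ≈ 1.8750)
1/(-47*(102 + 80) + P(55, -62)) - t = 1/(-47*(102 + 80) + 113) - 1*32534/17351 = 1/(-47*182 + 113) - 32534/17351 = 1/(-8554 + 113) - 32534/17351 = 1/(-8441) - 32534/17351 = -1/8441 - 32534/17351 = -274636845/146459791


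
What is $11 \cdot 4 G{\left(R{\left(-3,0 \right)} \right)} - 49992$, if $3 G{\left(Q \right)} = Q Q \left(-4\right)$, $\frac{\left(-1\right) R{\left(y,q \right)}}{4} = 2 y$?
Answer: $-83784$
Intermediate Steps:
$R{\left(y,q \right)} = - 8 y$ ($R{\left(y,q \right)} = - 4 \cdot 2 y = - 8 y$)
$G{\left(Q \right)} = - \frac{4 Q^{2}}{3}$ ($G{\left(Q \right)} = \frac{Q Q \left(-4\right)}{3} = \frac{Q^{2} \left(-4\right)}{3} = \frac{\left(-4\right) Q^{2}}{3} = - \frac{4 Q^{2}}{3}$)
$11 \cdot 4 G{\left(R{\left(-3,0 \right)} \right)} - 49992 = 11 \cdot 4 \left(- \frac{4 \left(\left(-8\right) \left(-3\right)\right)^{2}}{3}\right) - 49992 = 44 \left(- \frac{4 \cdot 24^{2}}{3}\right) - 49992 = 44 \left(\left(- \frac{4}{3}\right) 576\right) - 49992 = 44 \left(-768\right) - 49992 = -33792 - 49992 = -83784$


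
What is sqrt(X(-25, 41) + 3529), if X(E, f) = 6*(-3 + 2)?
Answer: sqrt(3523) ≈ 59.355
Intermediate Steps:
X(E, f) = -6 (X(E, f) = 6*(-1) = -6)
sqrt(X(-25, 41) + 3529) = sqrt(-6 + 3529) = sqrt(3523)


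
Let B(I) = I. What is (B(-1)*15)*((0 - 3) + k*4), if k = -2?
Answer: 165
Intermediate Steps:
(B(-1)*15)*((0 - 3) + k*4) = (-1*15)*((0 - 3) - 2*4) = -15*(-3 - 8) = -15*(-11) = 165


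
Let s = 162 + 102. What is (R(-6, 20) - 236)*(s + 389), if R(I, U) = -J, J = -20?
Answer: -141048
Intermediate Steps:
s = 264
R(I, U) = 20 (R(I, U) = -1*(-20) = 20)
(R(-6, 20) - 236)*(s + 389) = (20 - 236)*(264 + 389) = -216*653 = -141048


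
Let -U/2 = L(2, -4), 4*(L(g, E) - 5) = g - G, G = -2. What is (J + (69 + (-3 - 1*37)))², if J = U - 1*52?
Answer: 1225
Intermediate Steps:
L(g, E) = 11/2 + g/4 (L(g, E) = 5 + (g - 1*(-2))/4 = 5 + (g + 2)/4 = 5 + (2 + g)/4 = 5 + (½ + g/4) = 11/2 + g/4)
U = -12 (U = -2*(11/2 + (¼)*2) = -2*(11/2 + ½) = -2*6 = -12)
J = -64 (J = -12 - 1*52 = -12 - 52 = -64)
(J + (69 + (-3 - 1*37)))² = (-64 + (69 + (-3 - 1*37)))² = (-64 + (69 + (-3 - 37)))² = (-64 + (69 - 40))² = (-64 + 29)² = (-35)² = 1225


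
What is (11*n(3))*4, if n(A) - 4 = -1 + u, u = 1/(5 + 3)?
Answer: 275/2 ≈ 137.50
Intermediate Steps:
u = ⅛ (u = 1/8 = ⅛ ≈ 0.12500)
n(A) = 25/8 (n(A) = 4 + (-1 + ⅛) = 4 - 7/8 = 25/8)
(11*n(3))*4 = (11*(25/8))*4 = (275/8)*4 = 275/2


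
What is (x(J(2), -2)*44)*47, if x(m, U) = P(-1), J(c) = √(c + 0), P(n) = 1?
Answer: 2068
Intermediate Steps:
J(c) = √c
x(m, U) = 1
(x(J(2), -2)*44)*47 = (1*44)*47 = 44*47 = 2068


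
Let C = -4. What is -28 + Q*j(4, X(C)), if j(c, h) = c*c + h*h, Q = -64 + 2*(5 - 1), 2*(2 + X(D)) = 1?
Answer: -1050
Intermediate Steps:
X(D) = -3/2 (X(D) = -2 + (1/2)*1 = -2 + 1/2 = -3/2)
Q = -56 (Q = -64 + 2*4 = -64 + 8 = -56)
j(c, h) = c**2 + h**2
-28 + Q*j(4, X(C)) = -28 - 56*(4**2 + (-3/2)**2) = -28 - 56*(16 + 9/4) = -28 - 56*73/4 = -28 - 1022 = -1050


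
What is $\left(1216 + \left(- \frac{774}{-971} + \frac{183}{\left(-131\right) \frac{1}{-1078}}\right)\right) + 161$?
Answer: $\frac{366810225}{127201} \approx 2883.7$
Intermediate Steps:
$\left(1216 + \left(- \frac{774}{-971} + \frac{183}{\left(-131\right) \frac{1}{-1078}}\right)\right) + 161 = \left(1216 - \left(- \frac{774}{971} - \frac{183}{\left(-131\right) \left(- \frac{1}{1078}\right)}\right)\right) + 161 = \left(1216 + \left(\frac{774}{971} + \frac{183}{\frac{131}{1078}}\right)\right) + 161 = \left(1216 + \left(\frac{774}{971} + 183 \cdot \frac{1078}{131}\right)\right) + 161 = \left(1216 + \left(\frac{774}{971} + \frac{197274}{131}\right)\right) + 161 = \left(1216 + \frac{191654448}{127201}\right) + 161 = \frac{346330864}{127201} + 161 = \frac{366810225}{127201}$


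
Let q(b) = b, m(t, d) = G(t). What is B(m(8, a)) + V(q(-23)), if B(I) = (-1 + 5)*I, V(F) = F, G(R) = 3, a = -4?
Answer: -11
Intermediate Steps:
m(t, d) = 3
B(I) = 4*I
B(m(8, a)) + V(q(-23)) = 4*3 - 23 = 12 - 23 = -11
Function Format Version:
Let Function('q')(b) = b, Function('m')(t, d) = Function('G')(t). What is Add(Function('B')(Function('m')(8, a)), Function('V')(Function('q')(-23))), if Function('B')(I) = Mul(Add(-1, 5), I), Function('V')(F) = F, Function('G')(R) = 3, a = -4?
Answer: -11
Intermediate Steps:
Function('m')(t, d) = 3
Function('B')(I) = Mul(4, I)
Add(Function('B')(Function('m')(8, a)), Function('V')(Function('q')(-23))) = Add(Mul(4, 3), -23) = Add(12, -23) = -11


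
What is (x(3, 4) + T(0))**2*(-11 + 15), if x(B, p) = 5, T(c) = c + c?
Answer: 100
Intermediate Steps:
T(c) = 2*c
(x(3, 4) + T(0))**2*(-11 + 15) = (5 + 2*0)**2*(-11 + 15) = (5 + 0)**2*4 = 5**2*4 = 25*4 = 100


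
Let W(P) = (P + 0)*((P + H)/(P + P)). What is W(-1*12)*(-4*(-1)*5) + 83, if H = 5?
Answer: 13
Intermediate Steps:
W(P) = 5/2 + P/2 (W(P) = (P + 0)*((P + 5)/(P + P)) = P*((5 + P)/((2*P))) = P*((5 + P)*(1/(2*P))) = P*((5 + P)/(2*P)) = 5/2 + P/2)
W(-1*12)*(-4*(-1)*5) + 83 = (5/2 + (-1*12)/2)*(-4*(-1)*5) + 83 = (5/2 + (½)*(-12))*(4*5) + 83 = (5/2 - 6)*20 + 83 = -7/2*20 + 83 = -70 + 83 = 13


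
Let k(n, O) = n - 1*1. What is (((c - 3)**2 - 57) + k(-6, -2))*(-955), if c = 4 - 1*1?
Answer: 61120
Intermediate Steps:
k(n, O) = -1 + n (k(n, O) = n - 1 = -1 + n)
c = 3 (c = 4 - 1 = 3)
(((c - 3)**2 - 57) + k(-6, -2))*(-955) = (((3 - 3)**2 - 57) + (-1 - 6))*(-955) = ((0**2 - 57) - 7)*(-955) = ((0 - 57) - 7)*(-955) = (-57 - 7)*(-955) = -64*(-955) = 61120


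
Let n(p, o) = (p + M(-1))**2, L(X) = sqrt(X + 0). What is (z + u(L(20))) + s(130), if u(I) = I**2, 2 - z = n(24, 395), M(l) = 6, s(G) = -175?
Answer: -1053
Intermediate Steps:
L(X) = sqrt(X)
n(p, o) = (6 + p)**2 (n(p, o) = (p + 6)**2 = (6 + p)**2)
z = -898 (z = 2 - (6 + 24)**2 = 2 - 1*30**2 = 2 - 1*900 = 2 - 900 = -898)
(z + u(L(20))) + s(130) = (-898 + (sqrt(20))**2) - 175 = (-898 + (2*sqrt(5))**2) - 175 = (-898 + 20) - 175 = -878 - 175 = -1053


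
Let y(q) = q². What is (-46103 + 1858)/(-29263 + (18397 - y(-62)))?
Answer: 8849/2942 ≈ 3.0078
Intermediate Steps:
(-46103 + 1858)/(-29263 + (18397 - y(-62))) = (-46103 + 1858)/(-29263 + (18397 - 1*(-62)²)) = -44245/(-29263 + (18397 - 1*3844)) = -44245/(-29263 + (18397 - 3844)) = -44245/(-29263 + 14553) = -44245/(-14710) = -44245*(-1/14710) = 8849/2942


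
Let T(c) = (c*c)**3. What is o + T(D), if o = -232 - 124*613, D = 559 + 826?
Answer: 7058276062007564381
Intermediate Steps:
D = 1385
T(c) = c**6 (T(c) = (c**2)**3 = c**6)
o = -76244 (o = -232 - 76012 = -76244)
o + T(D) = -76244 + 1385**6 = -76244 + 7058276062007640625 = 7058276062007564381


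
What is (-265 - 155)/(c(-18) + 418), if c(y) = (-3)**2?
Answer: -60/61 ≈ -0.98361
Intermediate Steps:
c(y) = 9
(-265 - 155)/(c(-18) + 418) = (-265 - 155)/(9 + 418) = -420/427 = -420*1/427 = -60/61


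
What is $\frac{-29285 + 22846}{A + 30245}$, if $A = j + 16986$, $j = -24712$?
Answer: $- \frac{6439}{22519} \approx -0.28594$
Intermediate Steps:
$A = -7726$ ($A = -24712 + 16986 = -7726$)
$\frac{-29285 + 22846}{A + 30245} = \frac{-29285 + 22846}{-7726 + 30245} = - \frac{6439}{22519}$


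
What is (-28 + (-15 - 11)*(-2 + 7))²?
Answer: 24964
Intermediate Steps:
(-28 + (-15 - 11)*(-2 + 7))² = (-28 - 26*5)² = (-28 - 130)² = (-158)² = 24964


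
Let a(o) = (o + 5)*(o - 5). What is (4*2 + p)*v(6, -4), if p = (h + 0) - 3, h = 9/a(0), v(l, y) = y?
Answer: -464/25 ≈ -18.560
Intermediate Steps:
a(o) = (-5 + o)*(5 + o) (a(o) = (5 + o)*(-5 + o) = (-5 + o)*(5 + o))
h = -9/25 (h = 9/(-25 + 0**2) = 9/(-25 + 0) = 9/(-25) = 9*(-1/25) = -9/25 ≈ -0.36000)
p = -84/25 (p = (-9/25 + 0) - 3 = -9/25 - 3 = -84/25 ≈ -3.3600)
(4*2 + p)*v(6, -4) = (4*2 - 84/25)*(-4) = (8 - 84/25)*(-4) = (116/25)*(-4) = -464/25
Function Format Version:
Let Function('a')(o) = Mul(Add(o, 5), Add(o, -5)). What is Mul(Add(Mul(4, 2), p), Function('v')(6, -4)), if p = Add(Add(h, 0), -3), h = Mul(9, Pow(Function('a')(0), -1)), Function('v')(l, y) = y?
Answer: Rational(-464, 25) ≈ -18.560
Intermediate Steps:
Function('a')(o) = Mul(Add(-5, o), Add(5, o)) (Function('a')(o) = Mul(Add(5, o), Add(-5, o)) = Mul(Add(-5, o), Add(5, o)))
h = Rational(-9, 25) (h = Mul(9, Pow(Add(-25, Pow(0, 2)), -1)) = Mul(9, Pow(Add(-25, 0), -1)) = Mul(9, Pow(-25, -1)) = Mul(9, Rational(-1, 25)) = Rational(-9, 25) ≈ -0.36000)
p = Rational(-84, 25) (p = Add(Add(Rational(-9, 25), 0), -3) = Add(Rational(-9, 25), -3) = Rational(-84, 25) ≈ -3.3600)
Mul(Add(Mul(4, 2), p), Function('v')(6, -4)) = Mul(Add(Mul(4, 2), Rational(-84, 25)), -4) = Mul(Add(8, Rational(-84, 25)), -4) = Mul(Rational(116, 25), -4) = Rational(-464, 25)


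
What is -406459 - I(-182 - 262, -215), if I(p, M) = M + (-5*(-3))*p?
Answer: -399584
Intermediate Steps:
I(p, M) = M + 15*p
-406459 - I(-182 - 262, -215) = -406459 - (-215 + 15*(-182 - 262)) = -406459 - (-215 + 15*(-444)) = -406459 - (-215 - 6660) = -406459 - 1*(-6875) = -406459 + 6875 = -399584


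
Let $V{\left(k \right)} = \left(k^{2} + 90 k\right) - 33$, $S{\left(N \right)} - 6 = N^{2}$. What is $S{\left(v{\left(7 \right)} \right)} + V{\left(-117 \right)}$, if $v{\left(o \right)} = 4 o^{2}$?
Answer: $41548$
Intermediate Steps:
$S{\left(N \right)} = 6 + N^{2}$
$V{\left(k \right)} = -33 + k^{2} + 90 k$
$S{\left(v{\left(7 \right)} \right)} + V{\left(-117 \right)} = \left(6 + \left(4 \cdot 7^{2}\right)^{2}\right) + \left(-33 + \left(-117\right)^{2} + 90 \left(-117\right)\right) = \left(6 + \left(4 \cdot 49\right)^{2}\right) - -3126 = \left(6 + 196^{2}\right) + 3126 = \left(6 + 38416\right) + 3126 = 38422 + 3126 = 41548$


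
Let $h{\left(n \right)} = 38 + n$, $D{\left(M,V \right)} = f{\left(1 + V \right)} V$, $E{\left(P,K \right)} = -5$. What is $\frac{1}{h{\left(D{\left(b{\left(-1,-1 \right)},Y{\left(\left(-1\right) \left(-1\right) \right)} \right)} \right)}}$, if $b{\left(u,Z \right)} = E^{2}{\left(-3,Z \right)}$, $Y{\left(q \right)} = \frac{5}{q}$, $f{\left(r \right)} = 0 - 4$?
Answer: $\frac{1}{18} \approx 0.055556$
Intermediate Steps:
$f{\left(r \right)} = -4$ ($f{\left(r \right)} = 0 - 4 = -4$)
$b{\left(u,Z \right)} = 25$ ($b{\left(u,Z \right)} = \left(-5\right)^{2} = 25$)
$D{\left(M,V \right)} = - 4 V$
$\frac{1}{h{\left(D{\left(b{\left(-1,-1 \right)},Y{\left(\left(-1\right) \left(-1\right) \right)} \right)} \right)}} = \frac{1}{38 - 4 \frac{5}{\left(-1\right) \left(-1\right)}} = \frac{1}{38 - 4 \cdot \frac{5}{1}} = \frac{1}{38 - 4 \cdot 5 \cdot 1} = \frac{1}{38 - 20} = \frac{1}{18}$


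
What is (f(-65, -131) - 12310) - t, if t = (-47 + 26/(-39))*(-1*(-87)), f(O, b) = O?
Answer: -8228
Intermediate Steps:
t = -4147 (t = (-47 + 26*(-1/39))*87 = (-47 - ⅔)*87 = -143/3*87 = -4147)
(f(-65, -131) - 12310) - t = (-65 - 12310) - 1*(-4147) = -12375 + 4147 = -8228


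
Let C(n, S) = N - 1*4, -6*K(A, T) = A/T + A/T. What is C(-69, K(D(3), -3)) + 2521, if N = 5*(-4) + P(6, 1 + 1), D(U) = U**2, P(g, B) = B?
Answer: 2499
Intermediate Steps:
N = -18 (N = 5*(-4) + (1 + 1) = -20 + 2 = -18)
K(A, T) = -A/(3*T) (K(A, T) = -(A/T + A/T)/6 = -A/(3*T))
C(n, S) = -22 (C(n, S) = -18 - 1*4 = -18 - 4 = -22)
C(-69, K(D(3), -3)) + 2521 = -22 + 2521 = 2499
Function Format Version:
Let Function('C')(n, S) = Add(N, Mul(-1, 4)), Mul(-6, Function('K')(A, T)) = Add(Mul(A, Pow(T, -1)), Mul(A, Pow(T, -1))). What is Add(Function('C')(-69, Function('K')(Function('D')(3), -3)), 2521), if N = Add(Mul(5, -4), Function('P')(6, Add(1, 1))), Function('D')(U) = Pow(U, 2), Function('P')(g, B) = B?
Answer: 2499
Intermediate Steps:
N = -18 (N = Add(Mul(5, -4), Add(1, 1)) = Add(-20, 2) = -18)
Function('K')(A, T) = Mul(Rational(-1, 3), A, Pow(T, -1)) (Function('K')(A, T) = Mul(Rational(-1, 6), Add(Mul(A, Pow(T, -1)), Mul(A, Pow(T, -1)))) = Mul(Rational(-1, 6), Mul(2, A, Pow(T, -1))) = Mul(Rational(-1, 3), A, Pow(T, -1)))
Function('C')(n, S) = -22 (Function('C')(n, S) = Add(-18, Mul(-1, 4)) = Add(-18, -4) = -22)
Add(Function('C')(-69, Function('K')(Function('D')(3), -3)), 2521) = Add(-22, 2521) = 2499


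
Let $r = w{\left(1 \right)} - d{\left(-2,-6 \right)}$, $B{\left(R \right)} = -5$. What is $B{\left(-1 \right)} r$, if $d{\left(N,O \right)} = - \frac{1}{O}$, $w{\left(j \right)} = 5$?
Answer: $- \frac{145}{6} \approx -24.167$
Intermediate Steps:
$r = \frac{29}{6}$ ($r = 5 - - \frac{1}{-6} = 5 - \left(-1\right) \left(- \frac{1}{6}\right) = 5 - \frac{1}{6} = \frac{29}{6} \approx 4.8333$)
$B{\left(-1 \right)} r = \left(-5\right) \frac{29}{6} = - \frac{145}{6}$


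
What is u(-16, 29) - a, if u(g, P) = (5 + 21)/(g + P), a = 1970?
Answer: -1968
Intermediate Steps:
u(g, P) = 26/(P + g)
u(-16, 29) - a = 26/(29 - 16) - 1*1970 = 26/13 - 1970 = 26*(1/13) - 1970 = 2 - 1970 = -1968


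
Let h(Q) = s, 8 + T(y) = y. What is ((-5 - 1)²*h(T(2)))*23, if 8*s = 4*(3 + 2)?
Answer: 2070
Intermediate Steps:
s = 5/2 (s = (4*(3 + 2))/8 = (4*5)/8 = (⅛)*20 = 5/2 ≈ 2.5000)
T(y) = -8 + y
h(Q) = 5/2
((-5 - 1)²*h(T(2)))*23 = ((-5 - 1)²*(5/2))*23 = ((-6)²*(5/2))*23 = (36*(5/2))*23 = 90*23 = 2070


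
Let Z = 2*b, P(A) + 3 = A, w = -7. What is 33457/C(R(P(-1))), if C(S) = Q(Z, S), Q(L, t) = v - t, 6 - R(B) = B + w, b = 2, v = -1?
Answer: -33457/18 ≈ -1858.7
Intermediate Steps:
P(A) = -3 + A
R(B) = 13 - B (R(B) = 6 - (B - 7) = 6 - (-7 + B) = 6 + (7 - B) = 13 - B)
Z = 4 (Z = 2*2 = 4)
Q(L, t) = -1 - t
C(S) = -1 - S
33457/C(R(P(-1))) = 33457/(-1 - (13 - (-3 - 1))) = 33457/(-1 - (13 - 1*(-4))) = 33457/(-1 - (13 + 4)) = 33457/(-1 - 1*17) = 33457/(-1 - 17) = 33457/(-18) = 33457*(-1/18) = -33457/18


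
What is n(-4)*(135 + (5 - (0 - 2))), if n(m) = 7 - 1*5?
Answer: 284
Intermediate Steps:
n(m) = 2 (n(m) = 7 - 5 = 2)
n(-4)*(135 + (5 - (0 - 2))) = 2*(135 + (5 - (0 - 2))) = 2*(135 + (5 - 1*(-2))) = 2*(135 + (5 + 2)) = 2*(135 + 7) = 2*142 = 284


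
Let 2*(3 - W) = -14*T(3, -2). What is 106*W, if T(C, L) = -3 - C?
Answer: -4134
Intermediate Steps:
W = -39 (W = 3 - (-7)*(-3 - 1*3) = 3 - (-7)*(-3 - 3) = 3 - (-7)*(-6) = 3 - ½*84 = 3 - 42 = -39)
106*W = 106*(-39) = -4134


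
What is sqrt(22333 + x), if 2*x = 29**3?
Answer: sqrt(138110)/2 ≈ 185.82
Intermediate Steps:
x = 24389/2 (x = (1/2)*29**3 = (1/2)*24389 = 24389/2 ≈ 12195.)
sqrt(22333 + x) = sqrt(22333 + 24389/2) = sqrt(69055/2) = sqrt(138110)/2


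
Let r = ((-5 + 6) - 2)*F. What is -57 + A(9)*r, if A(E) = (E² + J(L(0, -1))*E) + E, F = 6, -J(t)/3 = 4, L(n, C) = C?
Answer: 51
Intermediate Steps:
J(t) = -12 (J(t) = -3*4 = -12)
A(E) = E² - 11*E (A(E) = (E² - 12*E) + E = E² - 11*E)
r = -6 (r = ((-5 + 6) - 2)*6 = (1 - 2)*6 = -1*6 = -6)
-57 + A(9)*r = -57 + (9*(-11 + 9))*(-6) = -57 + (9*(-2))*(-6) = -57 - 18*(-6) = -57 + 108 = 51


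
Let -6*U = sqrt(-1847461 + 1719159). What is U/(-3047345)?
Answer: I*sqrt(128302)/18284070 ≈ 1.959e-5*I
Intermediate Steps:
U = -I*sqrt(128302)/6 (U = -sqrt(-1847461 + 1719159)/6 = -I*sqrt(128302)/6 ≈ -59.699*I)
U/(-3047345) = -I*sqrt(128302)/6/(-3047345) = -I*sqrt(128302)/6*(-1/3047345) = I*sqrt(128302)/18284070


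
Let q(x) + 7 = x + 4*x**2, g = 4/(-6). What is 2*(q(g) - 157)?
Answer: -2932/9 ≈ -325.78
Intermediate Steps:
g = -2/3 (g = 4*(-1/6) = -2/3 ≈ -0.66667)
q(x) = -7 + x + 4*x**2 (q(x) = -7 + (x + 4*x**2) = -7 + x + 4*x**2)
2*(q(g) - 157) = 2*((-7 - 2/3 + 4*(-2/3)**2) - 157) = 2*((-7 - 2/3 + 4*(4/9)) - 157) = 2*((-7 - 2/3 + 16/9) - 157) = 2*(-53/9 - 157) = 2*(-1466/9) = -2932/9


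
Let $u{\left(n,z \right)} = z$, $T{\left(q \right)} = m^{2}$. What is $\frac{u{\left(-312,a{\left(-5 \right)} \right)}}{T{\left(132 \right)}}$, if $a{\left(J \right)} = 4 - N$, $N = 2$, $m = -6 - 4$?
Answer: $\frac{1}{50} \approx 0.02$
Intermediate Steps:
$m = -10$ ($m = -6 - 4 = -10$)
$T{\left(q \right)} = 100$ ($T{\left(q \right)} = \left(-10\right)^{2} = 100$)
$a{\left(J \right)} = 2$ ($a{\left(J \right)} = 4 - 2 = 2$)
$\frac{u{\left(-312,a{\left(-5 \right)} \right)}}{T{\left(132 \right)}} = \frac{2}{100} = 2 \cdot \frac{1}{100} = \frac{1}{50}$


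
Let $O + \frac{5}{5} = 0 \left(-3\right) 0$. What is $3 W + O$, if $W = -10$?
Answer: $-31$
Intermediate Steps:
$O = -1$ ($O = -1 + 0 \left(-3\right) 0 = -1 + 0 \cdot 0 = -1 + 0 = -1$)
$3 W + O = 3 \left(-10\right) - 1 = -30 - 1 = -31$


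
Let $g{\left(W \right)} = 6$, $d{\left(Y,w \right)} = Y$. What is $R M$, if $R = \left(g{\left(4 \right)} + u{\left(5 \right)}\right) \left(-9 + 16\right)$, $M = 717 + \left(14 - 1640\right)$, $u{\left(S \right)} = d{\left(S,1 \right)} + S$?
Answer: $-101808$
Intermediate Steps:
$u{\left(S \right)} = 2 S$ ($u{\left(S \right)} = S + S = 2 S$)
$M = -909$ ($M = 717 + \left(14 - 1640\right) = 717 - 1626 = -909$)
$R = 112$ ($R = \left(6 + 2 \cdot 5\right) \left(-9 + 16\right) = \left(6 + 10\right) 7 = 16 \cdot 7 = 112$)
$R M = 112 \left(-909\right) = -101808$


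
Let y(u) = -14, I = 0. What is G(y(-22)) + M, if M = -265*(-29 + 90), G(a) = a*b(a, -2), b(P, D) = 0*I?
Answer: -16165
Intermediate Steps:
b(P, D) = 0 (b(P, D) = 0*0 = 0)
G(a) = 0 (G(a) = a*0 = 0)
M = -16165 (M = -265*61 = -16165)
G(y(-22)) + M = 0 - 16165 = -16165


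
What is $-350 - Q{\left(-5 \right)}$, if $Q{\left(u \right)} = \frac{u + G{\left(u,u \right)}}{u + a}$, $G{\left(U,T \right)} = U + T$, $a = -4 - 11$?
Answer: $- \frac{1403}{4} \approx -350.75$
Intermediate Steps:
$a = -15$ ($a = -4 - 11 = -15$)
$G{\left(U,T \right)} = T + U$
$Q{\left(u \right)} = \frac{3 u}{-15 + u}$ ($Q{\left(u \right)} = \frac{u + \left(u + u\right)}{u - 15} = \frac{u + 2 u}{-15 + u} = \frac{3 u}{-15 + u}$)
$-350 - Q{\left(-5 \right)} = -350 - 3 \left(-5\right) \frac{1}{-15 - 5} = -350 - 3 \left(-5\right) \frac{1}{-20} = -350 - 3 \left(-5\right) \left(- \frac{1}{20}\right) = -350 - \frac{3}{4} = - \frac{1403}{4}$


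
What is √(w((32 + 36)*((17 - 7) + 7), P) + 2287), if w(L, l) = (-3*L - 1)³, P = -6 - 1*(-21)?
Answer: 3*I*√4638423158 ≈ 2.0432e+5*I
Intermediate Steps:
P = 15 (P = -6 + 21 = 15)
w(L, l) = (-1 - 3*L)³
√(w((32 + 36)*((17 - 7) + 7), P) + 2287) = √(-(1 + 3*((32 + 36)*((17 - 7) + 7)))³ + 2287) = √(-(1 + 3*(68*(10 + 7)))³ + 2287) = √(-(1 + 3*(68*17))³ + 2287) = √(-(1 + 3*1156)³ + 2287) = √(-(1 + 3468)³ + 2287) = √(-1*3469³ + 2287) = √(-1*41745810709 + 2287) = √(-41745810709 + 2287) = √(-41745808422) = 3*I*√4638423158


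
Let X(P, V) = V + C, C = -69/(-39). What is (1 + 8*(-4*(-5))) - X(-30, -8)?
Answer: 2174/13 ≈ 167.23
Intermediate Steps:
C = 23/13 (C = -69*(-1/39) = 23/13 ≈ 1.7692)
X(P, V) = 23/13 + V (X(P, V) = V + 23/13 = 23/13 + V)
(1 + 8*(-4*(-5))) - X(-30, -8) = (1 + 8*(-4*(-5))) - (23/13 - 8) = (1 + 8*20) - 1*(-81/13) = (1 + 160) + 81/13 = 161 + 81/13 = 2174/13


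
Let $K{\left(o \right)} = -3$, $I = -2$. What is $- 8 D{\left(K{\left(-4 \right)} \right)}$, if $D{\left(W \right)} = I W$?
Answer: $-48$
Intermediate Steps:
$D{\left(W \right)} = - 2 W$
$- 8 D{\left(K{\left(-4 \right)} \right)} = - 8 \left(\left(-2\right) \left(-3\right)\right) = \left(-8\right) 6 = -48$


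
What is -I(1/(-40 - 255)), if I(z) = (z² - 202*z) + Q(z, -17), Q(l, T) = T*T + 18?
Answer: -26776266/87025 ≈ -307.68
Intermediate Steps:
Q(l, T) = 18 + T² (Q(l, T) = T² + 18 = 18 + T²)
I(z) = 307 + z² - 202*z (I(z) = (z² - 202*z) + (18 + (-17)²) = (z² - 202*z) + (18 + 289) = (z² - 202*z) + 307 = 307 + z² - 202*z)
-I(1/(-40 - 255)) = -(307 + (1/(-40 - 255))² - 202/(-40 - 255)) = -(307 + (1/(-295))² - 202/(-295)) = -(307 + (-1/295)² - 202*(-1/295)) = -(307 + 1/87025 + 202/295) = -1*26776266/87025 = -26776266/87025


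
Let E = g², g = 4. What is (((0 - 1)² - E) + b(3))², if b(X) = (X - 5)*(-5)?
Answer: 25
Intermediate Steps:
b(X) = 25 - 5*X (b(X) = (-5 + X)*(-5) = 25 - 5*X)
E = 16 (E = 4² = 16)
(((0 - 1)² - E) + b(3))² = (((0 - 1)² - 1*16) + (25 - 5*3))² = (((-1)² - 16) + (25 - 15))² = ((1 - 16) + 10)² = (-15 + 10)² = (-5)² = 25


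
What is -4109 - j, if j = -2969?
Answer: -1140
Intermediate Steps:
-4109 - j = -4109 - 1*(-2969) = -4109 + 2969 = -1140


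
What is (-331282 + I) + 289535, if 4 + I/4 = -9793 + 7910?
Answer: -49295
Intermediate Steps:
I = -7548 (I = -16 + 4*(-9793 + 7910) = -16 + 4*(-1883) = -16 - 7532 = -7548)
(-331282 + I) + 289535 = (-331282 - 7548) + 289535 = -338830 + 289535 = -49295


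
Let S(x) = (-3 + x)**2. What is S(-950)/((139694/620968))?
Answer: 281984363156/69847 ≈ 4.0372e+6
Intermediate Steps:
S(-950)/((139694/620968)) = (-3 - 950)**2/((139694/620968)) = (-953)**2/((139694*(1/620968))) = 908209/(69847/310484) = 908209*(310484/69847) = 281984363156/69847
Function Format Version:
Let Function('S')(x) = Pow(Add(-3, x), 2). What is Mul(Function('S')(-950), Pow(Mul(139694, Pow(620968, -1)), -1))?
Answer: Rational(281984363156, 69847) ≈ 4.0372e+6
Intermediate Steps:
Mul(Function('S')(-950), Pow(Mul(139694, Pow(620968, -1)), -1)) = Mul(Pow(Add(-3, -950), 2), Pow(Mul(139694, Pow(620968, -1)), -1)) = Mul(Pow(-953, 2), Pow(Mul(139694, Rational(1, 620968)), -1)) = Mul(908209, Pow(Rational(69847, 310484), -1)) = Mul(908209, Rational(310484, 69847)) = Rational(281984363156, 69847)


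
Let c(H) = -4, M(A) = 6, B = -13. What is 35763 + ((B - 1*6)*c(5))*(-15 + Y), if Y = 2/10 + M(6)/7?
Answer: 1214617/35 ≈ 34703.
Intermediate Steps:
Y = 37/35 (Y = 2/10 + 6/7 = 2*(1/10) + 6*(1/7) = 1/5 + 6/7 = 37/35 ≈ 1.0571)
35763 + ((B - 1*6)*c(5))*(-15 + Y) = 35763 + ((-13 - 1*6)*(-4))*(-15 + 37/35) = 35763 + ((-13 - 6)*(-4))*(-488/35) = 35763 - 19*(-4)*(-488/35) = 35763 + 76*(-488/35) = 35763 - 37088/35 = 1214617/35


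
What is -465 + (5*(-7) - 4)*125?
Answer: -5340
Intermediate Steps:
-465 + (5*(-7) - 4)*125 = -465 + (-35 - 4)*125 = -465 - 39*125 = -465 - 4875 = -5340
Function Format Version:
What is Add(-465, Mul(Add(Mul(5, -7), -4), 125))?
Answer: -5340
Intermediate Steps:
Add(-465, Mul(Add(Mul(5, -7), -4), 125)) = Add(-465, Mul(Add(-35, -4), 125)) = Add(-465, Mul(-39, 125)) = Add(-465, -4875) = -5340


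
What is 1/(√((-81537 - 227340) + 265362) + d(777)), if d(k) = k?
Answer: 259/215748 - I*√4835/215748 ≈ 0.0012005 - 0.00032229*I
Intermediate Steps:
1/(√((-81537 - 227340) + 265362) + d(777)) = 1/(√((-81537 - 227340) + 265362) + 777) = 1/(√(-308877 + 265362) + 777) = 1/(√(-43515) + 777) = 1/(3*I*√4835 + 777) = 1/(777 + 3*I*√4835)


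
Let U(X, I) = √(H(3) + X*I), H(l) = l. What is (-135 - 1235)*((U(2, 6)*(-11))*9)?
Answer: 135630*√15 ≈ 5.2529e+5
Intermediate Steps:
U(X, I) = √(3 + I*X) (U(X, I) = √(3 + X*I) = √(3 + I*X))
(-135 - 1235)*((U(2, 6)*(-11))*9) = (-135 - 1235)*((√(3 + 6*2)*(-11))*9) = -1370*√(3 + 12)*(-11)*9 = -1370*√15*(-11)*9 = -1370*(-11*√15)*9 = -(-135630)*√15 = 135630*√15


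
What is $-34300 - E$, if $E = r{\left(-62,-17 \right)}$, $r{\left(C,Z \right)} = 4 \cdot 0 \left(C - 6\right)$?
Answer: $-34300$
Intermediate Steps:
$r{\left(C,Z \right)} = 0$ ($r{\left(C,Z \right)} = 0 \left(C - 6\right) = 0 \left(-6 + C\right) = 0$)
$E = 0$
$-34300 - E = -34300 - 0 = -34300 + 0 = -34300$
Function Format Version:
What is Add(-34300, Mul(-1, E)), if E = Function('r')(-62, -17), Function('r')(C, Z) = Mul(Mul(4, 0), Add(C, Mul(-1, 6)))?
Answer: -34300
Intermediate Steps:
Function('r')(C, Z) = 0 (Function('r')(C, Z) = Mul(0, Add(C, -6)) = Mul(0, Add(-6, C)) = 0)
E = 0
Add(-34300, Mul(-1, E)) = Add(-34300, Mul(-1, 0)) = Add(-34300, 0) = -34300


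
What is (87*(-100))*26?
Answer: -226200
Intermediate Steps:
(87*(-100))*26 = -8700*26 = -226200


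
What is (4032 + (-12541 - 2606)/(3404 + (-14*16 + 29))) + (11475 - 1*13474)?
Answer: 6508750/3209 ≈ 2028.3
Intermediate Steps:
(4032 + (-12541 - 2606)/(3404 + (-14*16 + 29))) + (11475 - 1*13474) = (4032 - 15147/(3404 + (-224 + 29))) + (11475 - 13474) = (4032 - 15147/(3404 - 195)) - 1999 = (4032 - 15147/3209) - 1999 = 12923541/3209 - 1999 = 6508750/3209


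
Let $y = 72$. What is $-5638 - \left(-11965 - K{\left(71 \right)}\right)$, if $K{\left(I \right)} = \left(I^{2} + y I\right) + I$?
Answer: $16551$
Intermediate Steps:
$K{\left(I \right)} = I^{2} + 73 I$ ($K{\left(I \right)} = \left(I^{2} + 72 I\right) + I = I^{2} + 73 I$)
$-5638 - \left(-11965 - K{\left(71 \right)}\right) = -5638 - \left(-11965 - 71 \left(73 + 71\right)\right) = -5638 - \left(-11965 - 71 \cdot 144\right) = -5638 - \left(-11965 - 10224\right) = -5638 - -22189 = -5638 + 22189 = 16551$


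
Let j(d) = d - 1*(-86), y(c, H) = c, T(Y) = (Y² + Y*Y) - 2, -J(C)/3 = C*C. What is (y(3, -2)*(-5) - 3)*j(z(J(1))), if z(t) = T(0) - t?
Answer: -1566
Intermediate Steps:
J(C) = -3*C² (J(C) = -3*C*C = -3*C²)
T(Y) = -2 + 2*Y² (T(Y) = (Y² + Y²) - 2 = 2*Y² - 2 = -2 + 2*Y²)
z(t) = -2 - t (z(t) = (-2 + 2*0²) - t = (-2 + 2*0) - t = (-2 + 0) - t = -2 - t)
j(d) = 86 + d (j(d) = d + 86 = 86 + d)
(y(3, -2)*(-5) - 3)*j(z(J(1))) = (3*(-5) - 3)*(86 + (-2 - (-3)*1²)) = (-15 - 3)*(86 + (-2 - (-3))) = -18*(86 + (-2 - 1*(-3))) = -18*(86 + (-2 + 3)) = -18*(86 + 1) = -18*87 = -1566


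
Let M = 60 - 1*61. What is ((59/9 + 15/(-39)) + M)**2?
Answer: 366025/13689 ≈ 26.739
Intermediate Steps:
M = -1 (M = 60 - 61 = -1)
((59/9 + 15/(-39)) + M)**2 = ((59/9 + 15/(-39)) - 1)**2 = ((59*(1/9) + 15*(-1/39)) - 1)**2 = ((59/9 - 5/13) - 1)**2 = (722/117 - 1)**2 = (605/117)**2 = 366025/13689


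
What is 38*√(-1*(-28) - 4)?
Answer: 76*√6 ≈ 186.16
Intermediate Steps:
38*√(-1*(-28) - 4) = 38*√(28 - 4) = 38*√24 = 38*(2*√6) = 76*√6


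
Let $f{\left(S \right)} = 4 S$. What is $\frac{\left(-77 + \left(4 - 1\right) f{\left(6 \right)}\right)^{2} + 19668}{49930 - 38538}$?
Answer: $\frac{19693}{11392} \approx 1.7287$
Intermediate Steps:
$\frac{\left(-77 + \left(4 - 1\right) f{\left(6 \right)}\right)^{2} + 19668}{49930 - 38538} = \frac{\left(-77 + \left(4 - 1\right) 4 \cdot 6\right)^{2} + 19668}{49930 - 38538} = \frac{\left(-77 + 3 \cdot 24\right)^{2} + 19668}{11392} = \left(\left(-77 + 72\right)^{2} + 19668\right) \frac{1}{11392} = \left(\left(-5\right)^{2} + 19668\right) \frac{1}{11392} = \left(25 + 19668\right) \frac{1}{11392} = 19693 \cdot \frac{1}{11392} = \frac{19693}{11392}$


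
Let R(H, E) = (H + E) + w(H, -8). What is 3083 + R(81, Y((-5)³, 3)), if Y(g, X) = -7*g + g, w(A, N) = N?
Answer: 3906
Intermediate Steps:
Y(g, X) = -6*g
R(H, E) = -8 + E + H (R(H, E) = (H + E) - 8 = (E + H) - 8 = -8 + E + H)
3083 + R(81, Y((-5)³, 3)) = 3083 + (-8 - 6*(-5)³ + 81) = 3083 + (-8 - 6*(-125) + 81) = 3083 + (-8 + 750 + 81) = 3083 + 823 = 3906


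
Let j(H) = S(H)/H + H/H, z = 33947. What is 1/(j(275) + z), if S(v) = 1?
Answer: 275/9335701 ≈ 2.9457e-5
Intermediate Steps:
j(H) = 1 + 1/H (j(H) = 1/H + H/H = 1/H + 1 = 1 + 1/H)
1/(j(275) + z) = 1/((1 + 275)/275 + 33947) = 1/((1/275)*276 + 33947) = 1/(276/275 + 33947) = 1/(9335701/275) = 275/9335701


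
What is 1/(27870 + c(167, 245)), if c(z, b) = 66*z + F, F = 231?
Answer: 1/39123 ≈ 2.5560e-5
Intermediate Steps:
c(z, b) = 231 + 66*z (c(z, b) = 66*z + 231 = 231 + 66*z)
1/(27870 + c(167, 245)) = 1/(27870 + (231 + 66*167)) = 1/(27870 + (231 + 11022)) = 1/(27870 + 11253) = 1/39123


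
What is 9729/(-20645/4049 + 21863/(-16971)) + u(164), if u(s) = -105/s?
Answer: -54842818886517/35988945724 ≈ -1523.9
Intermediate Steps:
9729/(-20645/4049 + 21863/(-16971)) + u(164) = 9729/(-20645/4049 + 21863/(-16971)) - 105/164 = 9729/(-20645*1/4049 + 21863*(-1/16971)) - 105*1/164 = 9729/(-20645/4049 - 21863/16971) - 105/164 = 9729/(-438889582/68715579) - 105/164 = 9729*(-68715579/438889582) - 105/164 = -668533868091/438889582 - 105/164 = -54842818886517/35988945724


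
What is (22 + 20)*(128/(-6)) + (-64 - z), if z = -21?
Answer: -939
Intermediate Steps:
(22 + 20)*(128/(-6)) + (-64 - z) = (22 + 20)*(128/(-6)) + (-64 - 1*(-21)) = 42*(128*(-1/6)) + (-64 + 21) = 42*(-64/3) - 43 = -896 - 43 = -939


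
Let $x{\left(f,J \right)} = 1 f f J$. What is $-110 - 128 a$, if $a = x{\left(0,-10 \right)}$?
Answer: $-110$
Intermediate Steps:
$x{\left(f,J \right)} = J f^{2}$ ($x{\left(f,J \right)} = f f J = f^{2} J = J f^{2}$)
$a = 0$ ($a = - 10 \cdot 0^{2} = \left(-10\right) 0 = 0$)
$-110 - 128 a = -110 - 0 = -110 + 0 = -110$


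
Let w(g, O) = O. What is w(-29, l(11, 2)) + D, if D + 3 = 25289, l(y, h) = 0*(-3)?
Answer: 25286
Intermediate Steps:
l(y, h) = 0
D = 25286 (D = -3 + 25289 = 25286)
w(-29, l(11, 2)) + D = 0 + 25286 = 25286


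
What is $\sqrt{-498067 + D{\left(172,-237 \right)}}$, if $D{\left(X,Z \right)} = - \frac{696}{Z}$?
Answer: $\frac{17 i \sqrt{10755771}}{79} \approx 705.74 i$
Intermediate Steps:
$\sqrt{-498067 + D{\left(172,-237 \right)}} = \sqrt{-498067 - \frac{696}{-237}} = \sqrt{-498067 - - \frac{232}{79}} = \sqrt{-498067 + \frac{232}{79}} = \sqrt{- \frac{39347061}{79}} = \frac{17 i \sqrt{10755771}}{79}$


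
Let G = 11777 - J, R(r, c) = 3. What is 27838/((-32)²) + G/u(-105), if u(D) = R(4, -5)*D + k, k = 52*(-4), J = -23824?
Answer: -10948075/267776 ≈ -40.885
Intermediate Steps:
k = -208
G = 35601 (G = 11777 - 1*(-23824) = 11777 + 23824 = 35601)
u(D) = -208 + 3*D (u(D) = 3*D - 208 = -208 + 3*D)
27838/((-32)²) + G/u(-105) = 27838/((-32)²) + 35601/(-208 + 3*(-105)) = 27838/1024 + 35601/(-208 - 315) = 27838*(1/1024) + 35601/(-523) = 13919/512 + 35601*(-1/523) = 13919/512 - 35601/523 = -10948075/267776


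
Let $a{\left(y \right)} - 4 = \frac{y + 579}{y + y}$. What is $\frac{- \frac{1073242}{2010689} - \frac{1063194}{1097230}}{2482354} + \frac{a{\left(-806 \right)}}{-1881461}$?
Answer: $- \frac{1664681041033221766769}{593210072789971084548528220} \approx -2.8062 \cdot 10^{-6}$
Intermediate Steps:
$a{\left(y \right)} = 4 + \frac{579 + y}{2 y}$ ($a{\left(y \right)} = 4 + \frac{y + 579}{y + y} = 4 + \frac{579 + y}{2 y}$)
$\frac{- \frac{1073242}{2010689} - \frac{1063194}{1097230}}{2482354} + \frac{a{\left(-806 \right)}}{-1881461} = \frac{- \frac{1073242}{2010689} - \frac{1063194}{1097230}}{2482354} + \frac{\frac{3}{2} \frac{1}{-806} \left(193 + 3 \left(-806\right)\right)}{-1881461} = \left(\left(-1073242\right) \frac{1}{2010689} - \frac{531597}{548615}\right) \frac{1}{2482354} + \frac{3}{2} \left(- \frac{1}{806}\right) \left(193 - 2418\right) \left(- \frac{1}{1881461}\right) = \left(- \frac{1073242}{2010689} - \frac{531597}{548615}\right) \frac{1}{2482354} + \frac{3}{2} \left(- \frac{1}{806}\right) \left(-2225\right) \left(- \frac{1}{1881461}\right) = \left(- \frac{1657672900163}{1103094145735}\right) \frac{1}{2482354} + \frac{6675}{1612} \left(- \frac{1}{1881461}\right) = - \frac{236810414309}{391181452148837170} - \frac{6675}{3032915132} = - \frac{1664681041033221766769}{593210072789971084548528220}$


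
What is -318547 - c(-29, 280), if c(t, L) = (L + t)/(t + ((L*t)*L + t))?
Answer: -724266934675/2273658 ≈ -3.1855e+5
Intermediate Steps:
c(t, L) = (L + t)/(2*t + t*L**2) (c(t, L) = (L + t)/(t + (t*L**2 + t)) = (L + t)/(t + (t + t*L**2)) = (L + t)/(2*t + t*L**2))
-318547 - c(-29, 280) = -318547 - (280 - 29)/((-29)*(2 + 280**2)) = -318547 - (-1)*251/(29*(2 + 78400)) = -318547 - (-1)*251/(29*78402) = -318547 - 1*(-251/2273658) = -318547 + 251/2273658 = -724266934675/2273658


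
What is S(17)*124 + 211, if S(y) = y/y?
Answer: 335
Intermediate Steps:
S(y) = 1
S(17)*124 + 211 = 1*124 + 211 = 124 + 211 = 335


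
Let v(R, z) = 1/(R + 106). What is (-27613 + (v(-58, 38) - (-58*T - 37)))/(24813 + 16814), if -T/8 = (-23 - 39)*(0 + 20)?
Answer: 26293633/1998096 ≈ 13.159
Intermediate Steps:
v(R, z) = 1/(106 + R)
T = 9920 (T = -8*(-23 - 39)*(0 + 20) = -(-496)*20 = -8*(-1240) = 9920)
(-27613 + (v(-58, 38) - (-58*T - 37)))/(24813 + 16814) = (-27613 + (1/(106 - 58) - (-58*9920 - 37)))/(24813 + 16814) = (-27613 + (1/48 - (-575360 - 37)))/41627 = (-27613 + (1/48 - 1*(-575397)))*(1/41627) = (-27613 + (1/48 + 575397))*(1/41627) = (-27613 + 27619057/48)*(1/41627) = (26293633/48)*(1/41627) = 26293633/1998096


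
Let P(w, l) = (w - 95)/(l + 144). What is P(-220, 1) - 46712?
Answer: -1354711/29 ≈ -46714.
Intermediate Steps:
P(w, l) = (-95 + w)/(144 + l)
P(-220, 1) - 46712 = (-95 - 220)/(144 + 1) - 46712 = -315/145 - 46712 = (1/145)*(-315) - 46712 = -63/29 - 46712 = -1354711/29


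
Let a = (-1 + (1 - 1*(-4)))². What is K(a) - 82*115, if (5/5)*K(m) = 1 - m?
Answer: -9445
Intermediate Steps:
a = 16 (a = (-1 + (1 + 4))² = (-1 + 5)² = 4² = 16)
K(m) = 1 - m
K(a) - 82*115 = (1 - 1*16) - 82*115 = (1 - 16) - 9430 = -15 - 9430 = -9445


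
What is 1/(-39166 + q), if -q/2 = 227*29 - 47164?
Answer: 1/41996 ≈ 2.3812e-5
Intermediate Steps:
q = 81162 (q = -2*(227*29 - 47164) = -2*(6583 - 47164) = -2*(-40581) = 81162)
1/(-39166 + q) = 1/(-39166 + 81162) = 1/41996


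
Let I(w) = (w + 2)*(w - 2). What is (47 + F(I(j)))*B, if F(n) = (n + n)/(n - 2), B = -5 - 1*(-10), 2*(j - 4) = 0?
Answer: 247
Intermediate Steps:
j = 4 (j = 4 + (½)*0 = 4 + 0 = 4)
I(w) = (-2 + w)*(2 + w) (I(w) = (2 + w)*(-2 + w) = (-2 + w)*(2 + w))
B = 5 (B = -5 + 10 = 5)
F(n) = 2*n/(-2 + n) (F(n) = (2*n)/(-2 + n) = 2*n/(-2 + n))
(47 + F(I(j)))*B = (47 + 2*(-4 + 4²)/(-2 + (-4 + 4²)))*5 = (47 + 2*(-4 + 16)/(-2 + (-4 + 16)))*5 = (47 + 2*12/(-2 + 12))*5 = (47 + 2*12/10)*5 = (47 + 2*12*(⅒))*5 = (47 + 12/5)*5 = (247/5)*5 = 247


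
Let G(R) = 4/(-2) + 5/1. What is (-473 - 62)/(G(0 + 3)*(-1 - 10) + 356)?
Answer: -535/323 ≈ -1.6563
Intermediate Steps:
G(R) = 3 (G(R) = 4*(-1/2) + 5*1 = -2 + 5 = 3)
(-473 - 62)/(G(0 + 3)*(-1 - 10) + 356) = (-473 - 62)/(3*(-1 - 10) + 356) = -535/(3*(-11) + 356) = -535/(-33 + 356) = -535/323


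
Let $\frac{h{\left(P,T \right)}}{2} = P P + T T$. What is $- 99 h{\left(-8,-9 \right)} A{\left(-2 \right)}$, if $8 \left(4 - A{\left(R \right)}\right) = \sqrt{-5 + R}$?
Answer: $-114840 + \frac{14355 i \sqrt{7}}{4} \approx -1.1484 \cdot 10^{5} + 9494.9 i$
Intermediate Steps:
$A{\left(R \right)} = 4 - \frac{\sqrt{-5 + R}}{8}$
$h{\left(P,T \right)} = 2 P^{2} + 2 T^{2}$ ($h{\left(P,T \right)} = 2 \left(P P + T T\right) = 2 \left(P^{2} + T^{2}\right) = 2 P^{2} + 2 T^{2}$)
$- 99 h{\left(-8,-9 \right)} A{\left(-2 \right)} = - 99 \left(2 \left(-8\right)^{2} + 2 \left(-9\right)^{2}\right) \left(4 - \frac{\sqrt{-5 - 2}}{8}\right) = - 99 \left(2 \cdot 64 + 2 \cdot 81\right) \left(4 - \frac{\sqrt{-7}}{8}\right) = - 99 \left(128 + 162\right) \left(4 - \frac{i \sqrt{7}}{8}\right) = \left(-99\right) 290 \left(4 - \frac{i \sqrt{7}}{8}\right) = - 28710 \left(4 - \frac{i \sqrt{7}}{8}\right) = -114840 + \frac{14355 i \sqrt{7}}{4}$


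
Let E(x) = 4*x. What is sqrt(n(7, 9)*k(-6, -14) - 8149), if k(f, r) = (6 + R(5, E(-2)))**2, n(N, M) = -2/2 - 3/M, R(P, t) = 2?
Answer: I*sqrt(74109)/3 ≈ 90.743*I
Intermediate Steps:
n(N, M) = -1 - 3/M (n(N, M) = -2*1/2 - 3/M = -1 - 3/M)
k(f, r) = 64 (k(f, r) = (6 + 2)**2 = 8**2 = 64)
sqrt(n(7, 9)*k(-6, -14) - 8149) = sqrt(((-3 - 1*9)/9)*64 - 8149) = sqrt(((-3 - 9)/9)*64 - 8149) = sqrt(((1/9)*(-12))*64 - 8149) = sqrt(-4/3*64 - 8149) = sqrt(-256/3 - 8149) = sqrt(-24703/3) = I*sqrt(74109)/3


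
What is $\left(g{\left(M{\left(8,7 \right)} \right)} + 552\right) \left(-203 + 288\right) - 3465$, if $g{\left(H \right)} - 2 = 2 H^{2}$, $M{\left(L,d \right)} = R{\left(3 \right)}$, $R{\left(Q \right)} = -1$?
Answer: $43795$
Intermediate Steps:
$M{\left(L,d \right)} = -1$
$g{\left(H \right)} = 2 + 2 H^{2}$
$\left(g{\left(M{\left(8,7 \right)} \right)} + 552\right) \left(-203 + 288\right) - 3465 = \left(\left(2 + 2 \left(-1\right)^{2}\right) + 552\right) \left(-203 + 288\right) - 3465 = \left(\left(2 + 2 \cdot 1\right) + 552\right) 85 - 3465 = \left(\left(2 + 2\right) + 552\right) 85 - 3465 = \left(4 + 552\right) 85 - 3465 = 556 \cdot 85 - 3465 = 47260 - 3465 = 43795$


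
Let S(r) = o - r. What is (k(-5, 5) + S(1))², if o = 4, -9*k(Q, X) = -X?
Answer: 1024/81 ≈ 12.642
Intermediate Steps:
k(Q, X) = X/9 (k(Q, X) = -(-1)*X/9 = X/9)
S(r) = 4 - r
(k(-5, 5) + S(1))² = ((⅑)*5 + (4 - 1*1))² = (5/9 + (4 - 1))² = (5/9 + 3)² = (32/9)² = 1024/81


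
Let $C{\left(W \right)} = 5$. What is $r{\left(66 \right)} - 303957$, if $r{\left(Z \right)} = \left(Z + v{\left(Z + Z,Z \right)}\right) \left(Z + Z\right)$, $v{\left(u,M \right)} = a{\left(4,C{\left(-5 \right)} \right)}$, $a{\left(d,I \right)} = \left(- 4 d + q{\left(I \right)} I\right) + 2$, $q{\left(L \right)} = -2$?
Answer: $-298413$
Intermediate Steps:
$a{\left(d,I \right)} = 2 - 4 d - 2 I$ ($a{\left(d,I \right)} = \left(- 4 d - 2 I\right) + 2 = 2 - 4 d - 2 I$)
$v{\left(u,M \right)} = -24$ ($v{\left(u,M \right)} = 2 - 16 - 10 = -24$)
$r{\left(Z \right)} = 2 Z \left(-24 + Z\right)$ ($r{\left(Z \right)} = \left(Z - 24\right) \left(Z + Z\right) = \left(-24 + Z\right) 2 Z = 2 Z \left(-24 + Z\right)$)
$r{\left(66 \right)} - 303957 = 2 \cdot 66 \left(-24 + 66\right) - 303957 = 2 \cdot 66 \cdot 42 - 303957 = 5544 - 303957 = -298413$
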